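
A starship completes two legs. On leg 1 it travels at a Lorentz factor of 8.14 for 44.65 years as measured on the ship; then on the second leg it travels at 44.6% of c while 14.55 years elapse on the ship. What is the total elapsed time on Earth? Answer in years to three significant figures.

Δt = 380 years

Leg 1: γ = 8.14; Δt_1 = 8.140 × 44.65 = 363.5 years.
Leg 2: β = 0.446; γ = 1/√(1 − 0.446²) = 1/√0.8011 = 1.117; Δt_2 = 1.117 × 14.55 = 16.26 years.
Total: 363.5 + 16.26 years.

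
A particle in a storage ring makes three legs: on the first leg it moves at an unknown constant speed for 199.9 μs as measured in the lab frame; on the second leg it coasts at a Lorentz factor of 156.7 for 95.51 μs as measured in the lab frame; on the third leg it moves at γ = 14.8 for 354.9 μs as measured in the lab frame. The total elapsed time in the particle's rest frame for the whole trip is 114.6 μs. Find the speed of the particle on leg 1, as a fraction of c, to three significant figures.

Leg 1: speed unknown; τ_1 = 199.9/γ_1.
Leg 2: γ = 156.7; τ_2 = 95.51/156.7 = 0.6095 μs.
Leg 3: γ = 14.8; τ_3 = 354.9/14.80 = 23.98 μs.
Total proper time: τ_1 + 0.6095 + 23.98 = 114.6, so τ_1 = 114.6 − 24.59 = 90.01 μs.
γ_1 = 199.9/90.01 = 2.221; β = √(1 − 1/γ²) = √0.7972.

β = 0.893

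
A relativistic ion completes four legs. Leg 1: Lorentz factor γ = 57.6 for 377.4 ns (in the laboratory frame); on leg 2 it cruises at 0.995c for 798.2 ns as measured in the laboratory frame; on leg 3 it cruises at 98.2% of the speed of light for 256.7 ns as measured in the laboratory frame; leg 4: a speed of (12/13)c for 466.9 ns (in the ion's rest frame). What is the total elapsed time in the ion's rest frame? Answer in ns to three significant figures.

τ = 602 ns

Leg 1: γ = 57.6; τ_1 = 377.4/57.60 = 6.552 ns.
Leg 2: γ = 1/√(1 − 0.995²) = 1/√0.009975 = 10.01; τ_2 = 798.2/10.01 = 79.72 ns.
Leg 3: β = 0.982; γ = 1/√(1 − 0.982²) = 1/√0.03568 = 5.294; τ_3 = 256.7/5.294 = 48.49 ns.
Leg 4: 466.9 ns is already measured in the ion's rest frame.
Total: 6.552 + 79.72 + 48.49 + 466.9 ns.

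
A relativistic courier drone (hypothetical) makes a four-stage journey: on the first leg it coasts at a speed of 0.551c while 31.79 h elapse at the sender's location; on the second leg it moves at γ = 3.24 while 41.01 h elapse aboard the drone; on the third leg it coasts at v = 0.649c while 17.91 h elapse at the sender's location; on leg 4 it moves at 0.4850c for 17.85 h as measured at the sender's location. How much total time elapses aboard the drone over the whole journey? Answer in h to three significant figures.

Leg 1: γ = 1/√(1 − 0.551²) = 1/√0.6964 = 1.198; τ_1 = 31.79/1.198 = 26.53 h.
Leg 2: 41.01 h is already measured aboard the drone.
Leg 3: γ = 1/√(1 − 0.649²) = 1/√0.5788 = 1.314; τ_3 = 17.91/1.314 = 13.63 h.
Leg 4: γ = 1/√(1 − 0.4850²) = 1/√0.7648 = 1.143; τ_4 = 17.85/1.143 = 15.61 h.
Total: 26.53 + 41.01 + 13.63 + 15.61 h.

τ = 96.8 h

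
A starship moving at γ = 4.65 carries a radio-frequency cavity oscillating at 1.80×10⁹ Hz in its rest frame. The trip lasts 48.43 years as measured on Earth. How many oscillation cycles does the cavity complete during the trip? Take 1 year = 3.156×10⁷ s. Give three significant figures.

γ = 4.65
The oscillator's own cycle count is N = f × τ where τ is the proper time on the ship. τ = Δt/γ = 48.43/4.650 = 10.42 years = 3.287×10⁸ s.
N = 1.80×10⁹ × 3.287×10⁸ = 5.917×10¹⁷.

N = 5.92×10¹⁷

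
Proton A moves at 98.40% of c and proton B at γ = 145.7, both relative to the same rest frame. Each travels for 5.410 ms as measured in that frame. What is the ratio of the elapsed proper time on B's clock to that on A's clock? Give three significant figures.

τ_B/τ_A = 0.0385

A: β = 0.9840; γ = 1/√(1 − 0.9840²) = 1/√0.03174 = 5.613. B: γ = 145.7.
τ_A/τ_B = γ_B/γ_A = 145.7/5.613 = 25.96, so τ_B/τ_A = 0.03852.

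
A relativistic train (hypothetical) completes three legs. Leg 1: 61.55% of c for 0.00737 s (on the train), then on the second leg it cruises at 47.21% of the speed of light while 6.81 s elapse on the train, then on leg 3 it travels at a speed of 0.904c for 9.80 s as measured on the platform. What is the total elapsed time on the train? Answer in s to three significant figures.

Leg 1: 0.00737 s is already measured on the train.
Leg 2: 6.81 s is already measured on the train.
Leg 3: γ = 1/√(1 − 0.904²) = 1/√0.1828 = 2.339; τ_3 = 9.80/2.339 = 4.190 s.
Total: 0.007370 + 6.810 + 4.190 s.

τ = 11.0 s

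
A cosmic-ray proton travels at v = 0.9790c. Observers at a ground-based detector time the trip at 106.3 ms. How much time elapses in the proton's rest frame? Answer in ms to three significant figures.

τ = 21.7 ms

γ = 1/√(1 − 0.9790²) = 1/√0.04156 = 4.905
The interval measured at a ground-based detector is the dilated one; the clock in the proton's rest frame measures the proper time τ = Δt/γ = 106.3/4.905 ms.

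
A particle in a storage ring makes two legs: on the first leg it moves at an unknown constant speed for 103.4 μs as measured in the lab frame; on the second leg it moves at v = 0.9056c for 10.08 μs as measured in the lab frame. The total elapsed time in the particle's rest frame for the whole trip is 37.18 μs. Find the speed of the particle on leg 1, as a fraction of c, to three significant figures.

Leg 1: speed unknown; τ_1 = 103.4/γ_1.
Leg 2: γ = 1/√(1 − 0.9056²) = 1/√0.1799 = 2.358; τ_2 = 10.08/2.358 = 4.275 μs.
Total proper time: τ_1 + 4.275 = 37.18, so τ_1 = 37.18 − 4.275 = 32.90 μs.
γ_1 = 103.4/32.90 = 3.142; β = √(1 − 1/γ²) = √0.8987.

β = 0.948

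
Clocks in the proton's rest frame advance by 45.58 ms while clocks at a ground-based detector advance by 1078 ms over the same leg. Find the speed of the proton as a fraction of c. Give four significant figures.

The proper time is measured in the proton's rest frame (both events occur at the proton's location); Δt is measured at a ground-based detector. γ = Δt/τ = 1078/45.58 = 23.65.
β = √(1 − 1/γ²) = √(1 − 0.001788) = √0.9982

v = 0.9991c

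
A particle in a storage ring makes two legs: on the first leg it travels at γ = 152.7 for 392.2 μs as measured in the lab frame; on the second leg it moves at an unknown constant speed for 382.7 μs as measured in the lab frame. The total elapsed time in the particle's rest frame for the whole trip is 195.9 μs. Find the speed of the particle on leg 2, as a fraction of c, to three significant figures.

Leg 1: γ = 152.7; τ_1 = 392.2/152.7 = 2.568 μs.
Leg 2: speed unknown; τ_2 = 382.7/γ_2.
Total proper time: 2.568 + τ_2 = 195.9, so τ_2 = 195.9 − 2.568 = 193.3 μs.
γ_2 = 382.7/193.3 = 1.980; β = √(1 − 1/γ²) = √0.7448.

β = 0.863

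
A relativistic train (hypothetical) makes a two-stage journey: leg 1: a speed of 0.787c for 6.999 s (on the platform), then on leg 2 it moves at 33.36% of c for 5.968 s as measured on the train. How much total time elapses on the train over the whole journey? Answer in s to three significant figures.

Leg 1: γ = 1/√(1 − 0.787²) = 1/√0.3806 = 1.621; τ_1 = 6.999/1.621 = 4.318 s.
Leg 2: 5.968 s is already measured on the train.
Total: 4.318 + 5.968 s.

τ = 10.3 s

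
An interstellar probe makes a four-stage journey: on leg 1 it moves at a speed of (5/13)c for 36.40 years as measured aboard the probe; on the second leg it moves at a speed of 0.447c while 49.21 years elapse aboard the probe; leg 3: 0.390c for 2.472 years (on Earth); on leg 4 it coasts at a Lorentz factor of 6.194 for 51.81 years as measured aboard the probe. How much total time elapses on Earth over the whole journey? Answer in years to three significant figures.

Leg 1: γ = 1/√(1 − (5/13)²) = 13/12 ≈ 1.083; Δt_1 = 1.083 × 36.40 = 39.43 years.
Leg 2: γ = 1/√(1 − 0.447²) = 1/√0.8002 = 1.118; Δt_2 = 1.118 × 49.21 = 55.01 years.
Leg 3: 2.472 years is already measured on Earth.
Leg 4: γ = 6.194; Δt_4 = 6.194 × 51.81 = 320.9 years.
Total: 39.43 + 55.01 + 2.472 + 320.9 years.

Δt = 418 years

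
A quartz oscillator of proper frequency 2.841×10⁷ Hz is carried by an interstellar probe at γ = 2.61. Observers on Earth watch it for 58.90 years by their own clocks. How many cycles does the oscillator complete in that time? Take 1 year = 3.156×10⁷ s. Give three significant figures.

γ = 2.61
During 58.90 years of lab time, the oscillator's proper time advances by τ = Δt/γ = 58.90/2.610 = 22.57 years = 7.122×10⁸ s.
N = f × τ = 2.841×10⁷ × 7.122×10⁸ = 2.023×10¹⁶.

N = 2.02×10¹⁶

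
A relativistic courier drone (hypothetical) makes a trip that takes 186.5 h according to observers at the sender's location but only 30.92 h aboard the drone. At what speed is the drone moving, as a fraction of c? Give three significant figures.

v = 0.986c

The proper time is measured aboard the drone (both events occur at the drone's location); Δt is measured at the sender's location. γ = Δt/τ = 186.5/30.92 = 6.032.
β = √(1 − 1/γ²) = √(1 − 0.02749) = √0.9725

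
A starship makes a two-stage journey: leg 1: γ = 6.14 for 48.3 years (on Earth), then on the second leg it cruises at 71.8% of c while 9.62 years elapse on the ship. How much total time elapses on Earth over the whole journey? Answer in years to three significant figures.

Leg 1: 48.3 years is already measured on Earth.
Leg 2: β = 0.718; γ = 1/√(1 − 0.718²) = 1/√0.4845 = 1.437; Δt_2 = 1.437 × 9.62 = 13.82 years.
Total: 48.30 + 13.82 years.

Δt = 62.1 years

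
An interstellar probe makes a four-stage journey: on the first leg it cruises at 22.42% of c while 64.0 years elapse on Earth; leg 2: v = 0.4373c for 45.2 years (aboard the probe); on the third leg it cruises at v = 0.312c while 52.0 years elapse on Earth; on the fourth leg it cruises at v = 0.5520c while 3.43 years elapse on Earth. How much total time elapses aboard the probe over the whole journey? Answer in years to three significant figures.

Leg 1: β = 0.2242; γ = 1/√(1 − 0.2242²) = 1/√0.9497 = 1.026; τ_1 = 64.0/1.026 = 62.37 years.
Leg 2: 45.2 years is already measured aboard the probe.
Leg 3: γ = 1/√(1 − 0.312²) = 1/√0.9027 = 1.053; τ_3 = 52.0/1.053 = 49.40 years.
Leg 4: γ = 1/√(1 − 0.5520²) = 1/√0.6953 = 1.199; τ_4 = 3.43/1.199 = 2.860 years.
Total: 62.37 + 45.20 + 49.40 + 2.860 years.

τ = 160 years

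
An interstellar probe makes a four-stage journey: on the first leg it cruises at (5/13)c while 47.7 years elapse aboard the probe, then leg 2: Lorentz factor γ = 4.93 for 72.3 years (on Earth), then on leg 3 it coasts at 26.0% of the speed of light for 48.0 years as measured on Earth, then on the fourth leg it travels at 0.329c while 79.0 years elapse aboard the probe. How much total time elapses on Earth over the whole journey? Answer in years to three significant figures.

Δt = 256 years

Leg 1: γ = 1/√(1 − (5/13)²) = 13/12 ≈ 1.083; Δt_1 = 1.083 × 47.7 = 51.67 years.
Leg 2: 72.3 years is already measured on Earth.
Leg 3: 48.0 years is already measured on Earth.
Leg 4: γ = 1/√(1 − 0.329²) = 1/√0.8918 = 1.059; Δt_4 = 1.059 × 79.0 = 83.66 years.
Total: 51.67 + 72.30 + 48.00 + 83.66 years.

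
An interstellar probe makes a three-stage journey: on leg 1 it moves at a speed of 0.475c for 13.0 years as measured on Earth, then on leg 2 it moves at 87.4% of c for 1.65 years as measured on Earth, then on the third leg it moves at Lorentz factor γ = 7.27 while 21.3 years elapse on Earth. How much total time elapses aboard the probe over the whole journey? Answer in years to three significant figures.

Leg 1: γ = 1/√(1 − 0.475²) = 1/√0.7744 = 1.136; τ_1 = 13.0/1.136 = 11.44 years.
Leg 2: β = 0.874; γ = 1/√(1 − 0.874²) = 1/√0.2361 = 2.058; τ_2 = 1.65/2.058 = 0.8018 years.
Leg 3: γ = 7.27; τ_3 = 21.3/7.270 = 2.930 years.
Total: 11.44 + 0.8018 + 2.930 years.

τ = 15.2 years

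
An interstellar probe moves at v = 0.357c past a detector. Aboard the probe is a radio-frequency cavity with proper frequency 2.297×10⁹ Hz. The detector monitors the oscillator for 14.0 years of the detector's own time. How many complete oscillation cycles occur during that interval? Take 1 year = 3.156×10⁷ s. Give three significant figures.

N = 9.48×10¹⁷

γ = 1/√(1 − 0.357²) = 1/√0.8726 = 1.071
During 14.0 years of lab time, the oscillator's proper time advances by τ = Δt/γ = 14.0/1.071 = 13.08 years = 4.127×10⁸ s.
N = f × τ = 2.297×10⁹ × 4.127×10⁸ = 9.480×10¹⁷.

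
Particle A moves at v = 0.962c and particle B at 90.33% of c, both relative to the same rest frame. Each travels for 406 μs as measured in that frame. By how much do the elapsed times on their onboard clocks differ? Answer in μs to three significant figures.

A: γ = 1/√(1 − 0.962²) = 1/√0.07456 = 3.662; τ_A = 406/3.662 = 110.9 μs.
B: β = 0.9033; γ = 1/√(1 − 0.9033²) = 1/√0.1840 = 2.331; τ_B = 406/2.331 = 174.2 μs.

|τ_A − τ_B| = 63.3 μs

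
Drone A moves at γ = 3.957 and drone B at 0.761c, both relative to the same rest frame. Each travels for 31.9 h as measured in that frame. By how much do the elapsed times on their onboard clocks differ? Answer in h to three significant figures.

|τ_A − τ_B| = 12.6 h

A: γ = 3.957; τ_A = 31.9/3.957 = 8.062 h.
B: γ = 1/√(1 − 0.761²) = 1/√0.4209 = 1.541; τ_B = 31.9/1.541 = 20.70 h.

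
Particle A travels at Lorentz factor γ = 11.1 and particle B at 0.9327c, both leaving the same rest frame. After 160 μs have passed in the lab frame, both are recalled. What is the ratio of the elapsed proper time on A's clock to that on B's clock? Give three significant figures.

A: γ = 11.1. B: γ = 1/√(1 − 0.9327²) = 1/√0.1301 = 2.773.
τ_A/τ_B = γ_B/γ_A = 2.773/11.10 = 0.2498, so τ_A/τ_B = 0.2498.

τ_A/τ_B = 0.250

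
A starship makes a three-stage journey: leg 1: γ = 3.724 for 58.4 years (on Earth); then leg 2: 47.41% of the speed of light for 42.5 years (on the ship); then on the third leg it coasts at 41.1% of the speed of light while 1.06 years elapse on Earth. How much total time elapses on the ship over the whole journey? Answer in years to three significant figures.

τ = 59.1 years

Leg 1: γ = 3.724; τ_1 = 58.4/3.724 = 15.68 years.
Leg 2: 42.5 years is already measured on the ship.
Leg 3: β = 0.411; γ = 1/√(1 − 0.411²) = 1/√0.8311 = 1.097; τ_3 = 1.06/1.097 = 0.9663 years.
Total: 15.68 + 42.50 + 0.9663 years.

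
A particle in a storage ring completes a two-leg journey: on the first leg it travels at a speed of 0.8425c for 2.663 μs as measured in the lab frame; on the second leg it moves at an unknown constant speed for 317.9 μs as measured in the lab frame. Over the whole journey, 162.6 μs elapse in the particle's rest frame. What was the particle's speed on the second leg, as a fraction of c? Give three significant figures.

β = 0.862

Leg 1: γ = 1/√(1 − 0.8425²) = 1/√0.2902 = 1.856; τ_1 = 2.663/1.856 = 1.435 μs.
Leg 2: speed unknown; τ_2 = 317.9/γ_2.
Total proper time: 1.435 + τ_2 = 162.6, so τ_2 = 162.6 − 1.435 = 161.2 μs.
γ_2 = 317.9/161.2 = 1.973; β = √(1 − 1/γ²) = √0.7430.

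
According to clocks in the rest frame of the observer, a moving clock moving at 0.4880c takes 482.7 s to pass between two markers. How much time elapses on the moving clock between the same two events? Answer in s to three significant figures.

τ = 421 s

γ = 1/√(1 − 0.4880²) = 1/√0.7619 = 1.146
The interval measured in the rest frame of the observer is the dilated one; the clock on the moving clock measures the proper time τ = Δt/γ = 482.7/1.146 s.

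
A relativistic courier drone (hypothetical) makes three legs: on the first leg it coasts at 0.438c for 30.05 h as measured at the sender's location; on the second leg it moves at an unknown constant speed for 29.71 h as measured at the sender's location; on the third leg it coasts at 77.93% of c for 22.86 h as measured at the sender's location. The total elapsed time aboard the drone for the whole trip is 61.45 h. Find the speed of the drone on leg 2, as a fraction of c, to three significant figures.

Leg 1: γ = 1/√(1 − 0.438²) = 1/√0.8082 = 1.112; τ_1 = 30.05/1.112 = 27.01 h.
Leg 2: speed unknown; τ_2 = 29.71/γ_2.
Leg 3: β = 0.7793; γ = 1/√(1 − 0.7793²) = 1/√0.3927 = 1.596; τ_3 = 22.86/1.596 = 14.33 h.
Total proper time: 27.01 + τ_2 + 14.33 = 61.45, so τ_2 = 61.45 − 41.34 = 20.11 h.
γ_2 = 29.71/20.11 = 1.477; β = √(1 − 1/γ²) = √0.5418.

β = 0.736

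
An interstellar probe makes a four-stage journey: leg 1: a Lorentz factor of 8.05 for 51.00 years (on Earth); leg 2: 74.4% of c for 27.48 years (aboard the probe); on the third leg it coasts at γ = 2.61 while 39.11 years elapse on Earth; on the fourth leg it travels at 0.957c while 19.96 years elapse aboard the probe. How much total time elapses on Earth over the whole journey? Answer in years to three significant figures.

Leg 1: 51.00 years is already measured on Earth.
Leg 2: β = 0.744; γ = 1/√(1 − 0.744²) = 1/√0.4465 = 1.497; Δt_2 = 1.497 × 27.48 = 41.13 years.
Leg 3: 39.11 years is already measured on Earth.
Leg 4: γ = 1/√(1 − 0.957²) = 1/√0.08415 = 3.447; Δt_4 = 3.447 × 19.96 = 68.81 years.
Total: 51.00 + 41.13 + 39.11 + 68.81 years.

Δt = 200 years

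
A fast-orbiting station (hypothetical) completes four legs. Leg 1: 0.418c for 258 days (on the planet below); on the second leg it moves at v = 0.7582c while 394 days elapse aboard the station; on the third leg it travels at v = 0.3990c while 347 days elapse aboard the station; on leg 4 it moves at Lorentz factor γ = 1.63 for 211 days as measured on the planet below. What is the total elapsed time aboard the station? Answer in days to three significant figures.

Leg 1: γ = 1/√(1 − 0.418²) = 1/√0.8253 = 1.101; τ_1 = 258/1.101 = 234.4 days.
Leg 2: 394 days is already measured aboard the station.
Leg 3: 347 days is already measured aboard the station.
Leg 4: γ = 1.63; τ_4 = 211/1.630 = 129.4 days.
Total: 234.4 + 394.0 + 347.0 + 129.4 days.

τ = 1100 days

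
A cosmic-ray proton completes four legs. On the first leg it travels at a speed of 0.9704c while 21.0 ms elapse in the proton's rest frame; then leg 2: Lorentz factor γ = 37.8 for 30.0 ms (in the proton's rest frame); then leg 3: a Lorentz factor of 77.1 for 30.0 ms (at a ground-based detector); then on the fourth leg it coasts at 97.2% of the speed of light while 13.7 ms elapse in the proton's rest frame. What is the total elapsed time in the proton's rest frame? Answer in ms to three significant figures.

τ = 65.1 ms

Leg 1: 21.0 ms is already measured in the proton's rest frame.
Leg 2: 30.0 ms is already measured in the proton's rest frame.
Leg 3: γ = 77.1; τ_3 = 30.0/77.10 = 0.3891 ms.
Leg 4: 13.7 ms is already measured in the proton's rest frame.
Total: 21.00 + 30.00 + 0.3891 + 13.70 ms.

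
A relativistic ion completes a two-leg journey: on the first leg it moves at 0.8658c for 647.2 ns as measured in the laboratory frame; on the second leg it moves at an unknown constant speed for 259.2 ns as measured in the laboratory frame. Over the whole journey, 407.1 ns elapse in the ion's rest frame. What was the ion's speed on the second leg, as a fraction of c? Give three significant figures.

β = 0.947

Leg 1: γ = 1/√(1 − 0.8658²) = 1/√0.2504 = 1.998; τ_1 = 647.2/1.998 = 323.9 ns.
Leg 2: speed unknown; τ_2 = 259.2/γ_2.
Total proper time: 323.9 + τ_2 = 407.1, so τ_2 = 407.1 − 323.9 = 83.25 ns.
γ_2 = 259.2/83.25 = 3.114; β = √(1 − 1/γ²) = √0.8968.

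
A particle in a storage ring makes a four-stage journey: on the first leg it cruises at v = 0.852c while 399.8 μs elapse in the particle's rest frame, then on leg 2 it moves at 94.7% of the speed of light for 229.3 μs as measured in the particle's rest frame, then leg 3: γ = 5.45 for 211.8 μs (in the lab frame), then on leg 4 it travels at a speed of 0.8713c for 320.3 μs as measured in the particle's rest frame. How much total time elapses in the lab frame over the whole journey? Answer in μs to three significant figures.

Δt = 2340 μs

Leg 1: γ = 1/√(1 − 0.852²) = 1/√0.2741 = 1.910; Δt_1 = 1.910 × 399.8 = 763.6 μs.
Leg 2: β = 0.947; γ = 1/√(1 − 0.947²) = 1/√0.1032 = 3.113; Δt_2 = 3.113 × 229.3 = 713.8 μs.
Leg 3: 211.8 μs is already measured in the lab frame.
Leg 4: γ = 1/√(1 − 0.8713²) = 1/√0.2408 = 2.038; Δt_4 = 2.038 × 320.3 = 652.7 μs.
Total: 763.6 + 713.8 + 211.8 + 652.7 μs.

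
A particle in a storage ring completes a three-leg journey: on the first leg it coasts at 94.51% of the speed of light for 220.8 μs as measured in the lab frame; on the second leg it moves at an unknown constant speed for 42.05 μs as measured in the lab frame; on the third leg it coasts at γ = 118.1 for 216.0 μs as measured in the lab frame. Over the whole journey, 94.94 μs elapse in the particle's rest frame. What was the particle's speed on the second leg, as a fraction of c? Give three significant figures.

Leg 1: β = 0.9451; γ = 1/√(1 − 0.9451²) = 1/√0.1068 = 3.060; τ_1 = 220.8/3.060 = 72.15 μs.
Leg 2: speed unknown; τ_2 = 42.05/γ_2.
Leg 3: γ = 118.1; τ_3 = 216.0/118.1 = 1.829 μs.
Total proper time: 72.15 + τ_2 + 1.829 = 94.94, so τ_2 = 94.94 − 73.98 = 20.96 μs.
γ_2 = 42.05/20.96 = 2.006; β = √(1 − 1/γ²) = √0.7516.

β = 0.867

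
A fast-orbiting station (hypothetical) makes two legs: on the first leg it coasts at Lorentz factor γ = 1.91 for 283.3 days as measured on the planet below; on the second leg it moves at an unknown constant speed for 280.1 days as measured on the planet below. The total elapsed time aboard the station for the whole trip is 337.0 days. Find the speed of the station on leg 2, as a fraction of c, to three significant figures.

Leg 1: γ = 1.91; τ_1 = 283.3/1.910 = 148.3 days.
Leg 2: speed unknown; τ_2 = 280.1/γ_2.
Total proper time: 148.3 + τ_2 = 337.0, so τ_2 = 337.0 − 148.3 = 188.7 days.
γ_2 = 280.1/188.7 = 1.485; β = √(1 − 1/γ²) = √0.5463.

β = 0.739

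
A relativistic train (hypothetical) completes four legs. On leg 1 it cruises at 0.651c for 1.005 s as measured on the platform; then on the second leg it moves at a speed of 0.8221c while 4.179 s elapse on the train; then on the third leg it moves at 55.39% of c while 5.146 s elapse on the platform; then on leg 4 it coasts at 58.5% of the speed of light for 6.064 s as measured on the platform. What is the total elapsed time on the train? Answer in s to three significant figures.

τ = 14.1 s

Leg 1: γ = 1/√(1 − 0.651²) = 1/√0.5762 = 1.317; τ_1 = 1.005/1.317 = 0.7629 s.
Leg 2: 4.179 s is already measured on the train.
Leg 3: β = 0.5539; γ = 1/√(1 − 0.5539²) = 1/√0.6932 = 1.201; τ_3 = 5.146/1.201 = 4.284 s.
Leg 4: β = 0.585; γ = 1/√(1 − 0.585²) = 1/√0.6578 = 1.233; τ_4 = 6.064/1.233 = 4.918 s.
Total: 0.7629 + 4.179 + 4.284 + 4.918 s.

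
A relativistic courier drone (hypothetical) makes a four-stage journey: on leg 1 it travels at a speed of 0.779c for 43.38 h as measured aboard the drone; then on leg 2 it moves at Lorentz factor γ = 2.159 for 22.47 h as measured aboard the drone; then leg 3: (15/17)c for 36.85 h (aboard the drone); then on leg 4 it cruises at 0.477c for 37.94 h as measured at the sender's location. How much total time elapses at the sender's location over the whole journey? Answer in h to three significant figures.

Leg 1: γ = 1/√(1 − 0.779²) = 1/√0.3932 = 1.595; Δt_1 = 1.595 × 43.38 = 69.18 h.
Leg 2: γ = 2.159; Δt_2 = 2.159 × 22.47 = 48.51 h.
Leg 3: γ = 1/√(1 − (15/17)²) = 17/8 = 2.125; Δt_3 = 2.125 × 36.85 = 78.31 h.
Leg 4: 37.94 h is already measured at the sender's location.
Total: 69.18 + 48.51 + 78.31 + 37.94 h.

Δt = 234 h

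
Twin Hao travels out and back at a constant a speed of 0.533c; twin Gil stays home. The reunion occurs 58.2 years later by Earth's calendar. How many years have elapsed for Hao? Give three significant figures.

τ = 49.2 years

γ = 1/√(1 − 0.533²) = 1/√0.7159 = 1.182
Hao's clock measures proper time along the trip: τ = Δt/γ = 58.2/1.182 years.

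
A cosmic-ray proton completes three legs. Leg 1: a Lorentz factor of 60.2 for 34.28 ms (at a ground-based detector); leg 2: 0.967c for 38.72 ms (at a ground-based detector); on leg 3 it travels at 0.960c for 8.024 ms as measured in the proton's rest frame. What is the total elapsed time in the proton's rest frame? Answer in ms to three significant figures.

Leg 1: γ = 60.2; τ_1 = 34.28/60.20 = 0.5694 ms.
Leg 2: γ = 1/√(1 − 0.967²) = 1/√0.06491 = 3.925; τ_2 = 38.72/3.925 = 9.865 ms.
Leg 3: 8.024 ms is already measured in the proton's rest frame.
Total: 0.5694 + 9.865 + 8.024 ms.

τ = 18.5 ms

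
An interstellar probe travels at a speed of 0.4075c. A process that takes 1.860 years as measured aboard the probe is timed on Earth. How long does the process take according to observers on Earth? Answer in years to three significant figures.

Δt = 2.04 years

γ = 1/√(1 − 0.4075²) = 1/√0.8339 = 1.095
The interval measured aboard the probe is the proper time (both events occur at the same place in that frame); the lab-frame interval is Δt = γτ = 1.095 × 1.860 years.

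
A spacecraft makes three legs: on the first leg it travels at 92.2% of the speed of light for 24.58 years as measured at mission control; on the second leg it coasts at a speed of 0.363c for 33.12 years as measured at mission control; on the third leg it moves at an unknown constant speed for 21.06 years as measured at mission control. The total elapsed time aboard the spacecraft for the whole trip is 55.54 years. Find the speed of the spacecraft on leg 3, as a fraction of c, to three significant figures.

β = 0.694

Leg 1: β = 0.922; γ = 1/√(1 − 0.922²) = 1/√0.1499 = 2.583; τ_1 = 24.58/2.583 = 9.517 years.
Leg 2: γ = 1/√(1 − 0.363²) = 1/√0.8682 = 1.073; τ_2 = 33.12/1.073 = 30.86 years.
Leg 3: speed unknown; τ_3 = 21.06/γ_3.
Total proper time: 9.517 + 30.86 + τ_3 = 55.54, so τ_3 = 55.54 − 40.38 = 15.16 years.
γ_3 = 21.06/15.16 = 1.389; β = √(1 − 1/γ²) = √0.4817.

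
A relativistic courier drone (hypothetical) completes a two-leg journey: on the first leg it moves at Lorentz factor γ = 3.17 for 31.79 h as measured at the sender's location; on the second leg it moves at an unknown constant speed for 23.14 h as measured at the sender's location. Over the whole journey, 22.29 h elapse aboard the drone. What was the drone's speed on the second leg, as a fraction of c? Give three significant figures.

β = 0.848

Leg 1: γ = 3.17; τ_1 = 31.79/3.170 = 10.03 h.
Leg 2: speed unknown; τ_2 = 23.14/γ_2.
Total proper time: 10.03 + τ_2 = 22.29, so τ_2 = 22.29 − 10.03 = 12.26 h.
γ_2 = 23.14/12.26 = 1.887; β = √(1 − 1/γ²) = √0.7192.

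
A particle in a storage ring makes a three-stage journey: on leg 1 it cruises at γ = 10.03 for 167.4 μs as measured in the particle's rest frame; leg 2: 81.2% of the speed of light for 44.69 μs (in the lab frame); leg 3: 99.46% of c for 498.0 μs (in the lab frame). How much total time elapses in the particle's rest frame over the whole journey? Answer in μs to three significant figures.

τ = 245 μs

Leg 1: 167.4 μs is already measured in the particle's rest frame.
Leg 2: β = 0.812; γ = 1/√(1 − 0.812²) = 1/√0.3407 = 1.713; τ_2 = 44.69/1.713 = 26.08 μs.
Leg 3: β = 0.9946; γ = 1/√(1 − 0.9946²) = 1/√0.01077 = 9.636; τ_3 = 498.0/9.636 = 51.68 μs.
Total: 167.4 + 26.08 + 51.68 μs.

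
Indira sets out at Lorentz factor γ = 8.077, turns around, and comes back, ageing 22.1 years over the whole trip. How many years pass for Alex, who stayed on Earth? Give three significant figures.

γ = 8.077
Earth-frame duration is the dilated interval: Δt = γτ = 8.077 × 22.1 years.

Δt = 179 years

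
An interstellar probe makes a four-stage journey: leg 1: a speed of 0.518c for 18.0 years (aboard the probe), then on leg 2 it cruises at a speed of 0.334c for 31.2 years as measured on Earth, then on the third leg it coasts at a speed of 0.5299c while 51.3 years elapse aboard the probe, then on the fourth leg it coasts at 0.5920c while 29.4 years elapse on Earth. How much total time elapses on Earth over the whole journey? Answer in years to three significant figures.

Δt = 142 years

Leg 1: γ = 1/√(1 − 0.518²) = 1/√0.7317 = 1.169; Δt_1 = 1.169 × 18.0 = 21.04 years.
Leg 2: 31.2 years is already measured on Earth.
Leg 3: γ = 1/√(1 − 0.5299²) = 1/√0.7192 = 1.179; Δt_3 = 1.179 × 51.3 = 60.49 years.
Leg 4: 29.4 years is already measured on Earth.
Total: 21.04 + 31.20 + 60.49 + 29.40 years.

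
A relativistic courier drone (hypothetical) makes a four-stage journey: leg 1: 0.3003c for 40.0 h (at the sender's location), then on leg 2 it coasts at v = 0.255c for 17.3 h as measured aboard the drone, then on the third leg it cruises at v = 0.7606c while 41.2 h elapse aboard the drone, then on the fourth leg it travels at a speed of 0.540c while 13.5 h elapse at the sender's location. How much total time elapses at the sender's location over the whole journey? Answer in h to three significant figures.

Δt = 135 h

Leg 1: 40.0 h is already measured at the sender's location.
Leg 2: γ = 1/√(1 − 0.255²) = 1/√0.9350 = 1.034; Δt_2 = 1.034 × 17.3 = 17.89 h.
Leg 3: γ = 1/√(1 − 0.7606²) = 1/√0.4215 = 1.540; Δt_3 = 1.540 × 41.2 = 63.46 h.
Leg 4: 13.5 h is already measured at the sender's location.
Total: 40.00 + 17.89 + 63.46 + 13.50 h.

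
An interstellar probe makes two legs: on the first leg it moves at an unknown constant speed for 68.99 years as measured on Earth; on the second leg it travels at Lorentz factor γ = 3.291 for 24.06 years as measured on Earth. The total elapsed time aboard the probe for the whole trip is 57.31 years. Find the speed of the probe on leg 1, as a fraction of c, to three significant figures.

β = 0.689

Leg 1: speed unknown; τ_1 = 68.99/γ_1.
Leg 2: γ = 3.291; τ_2 = 24.06/3.291 = 7.311 years.
Total proper time: τ_1 + 7.311 = 57.31, so τ_1 = 57.31 − 7.311 = 50.00 years.
γ_1 = 68.99/50.00 = 1.380; β = √(1 − 1/γ²) = √0.4748.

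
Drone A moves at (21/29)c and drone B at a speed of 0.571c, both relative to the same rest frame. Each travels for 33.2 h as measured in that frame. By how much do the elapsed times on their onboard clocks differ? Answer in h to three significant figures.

A: γ = 1/√(1 − (21/29)²) = 29/20 = 1.450; τ_A = 33.2/1.450 = 22.90 h.
B: γ = 1/√(1 − 0.571²) = 1/√0.6740 = 1.218; τ_B = 33.2/1.218 = 27.26 h.

|τ_A − τ_B| = 4.36 h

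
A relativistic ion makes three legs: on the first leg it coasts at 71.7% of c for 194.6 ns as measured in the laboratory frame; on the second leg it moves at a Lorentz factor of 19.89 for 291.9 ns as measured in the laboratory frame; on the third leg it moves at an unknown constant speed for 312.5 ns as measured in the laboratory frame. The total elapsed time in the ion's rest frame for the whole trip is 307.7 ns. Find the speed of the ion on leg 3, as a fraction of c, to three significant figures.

Leg 1: β = 0.717; γ = 1/√(1 − 0.717²) = 1/√0.4859 = 1.435; τ_1 = 194.6/1.435 = 135.7 ns.
Leg 2: γ = 19.89; τ_2 = 291.9/19.89 = 14.68 ns.
Leg 3: speed unknown; τ_3 = 312.5/γ_3.
Total proper time: 135.7 + 14.68 + τ_3 = 307.7, so τ_3 = 307.7 − 150.3 = 157.4 ns.
γ_3 = 312.5/157.4 = 1.986; β = √(1 − 1/γ²) = √0.7464.

β = 0.864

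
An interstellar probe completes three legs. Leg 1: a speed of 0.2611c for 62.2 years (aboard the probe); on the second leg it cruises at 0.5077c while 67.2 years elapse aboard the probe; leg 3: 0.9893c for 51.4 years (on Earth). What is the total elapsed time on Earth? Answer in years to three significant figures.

Δt = 194 years

Leg 1: γ = 1/√(1 − 0.2611²) = 1/√0.9318 = 1.036; Δt_1 = 1.036 × 62.2 = 64.44 years.
Leg 2: γ = 1/√(1 − 0.5077²) = 1/√0.7422 = 1.161; Δt_2 = 1.161 × 67.2 = 78.00 years.
Leg 3: 51.4 years is already measured on Earth.
Total: 64.44 + 78.00 + 51.40 years.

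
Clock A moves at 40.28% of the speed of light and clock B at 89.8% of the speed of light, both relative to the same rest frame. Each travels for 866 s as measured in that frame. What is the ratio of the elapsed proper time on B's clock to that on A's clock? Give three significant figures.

τ_B/τ_A = 0.481

A: β = 0.4028; γ = 1/√(1 − 0.4028²) = 1/√0.8378 = 1.093. B: β = 0.898; γ = 1/√(1 − 0.898²) = 1/√0.1936 = 2.273.
τ_A/τ_B = γ_B/γ_A = 2.273/1.093 = 2.080, so τ_B/τ_A = 0.4807.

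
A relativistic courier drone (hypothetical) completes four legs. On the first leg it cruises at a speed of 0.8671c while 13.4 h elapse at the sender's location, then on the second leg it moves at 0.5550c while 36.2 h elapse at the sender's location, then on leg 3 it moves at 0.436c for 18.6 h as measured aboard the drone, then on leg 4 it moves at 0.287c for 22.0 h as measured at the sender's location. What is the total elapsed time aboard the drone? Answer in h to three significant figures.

τ = 76.5 h

Leg 1: γ = 1/√(1 − 0.8671²) = 1/√0.2481 = 2.007; τ_1 = 13.4/2.007 = 6.675 h.
Leg 2: γ = 1/√(1 − 0.5550²) = 1/√0.6920 = 1.202; τ_2 = 36.2/1.202 = 30.11 h.
Leg 3: 18.6 h is already measured aboard the drone.
Leg 4: γ = 1/√(1 − 0.287²) = 1/√0.9176 = 1.044; τ_4 = 22.0/1.044 = 21.07 h.
Total: 6.675 + 30.11 + 18.60 + 21.07 h.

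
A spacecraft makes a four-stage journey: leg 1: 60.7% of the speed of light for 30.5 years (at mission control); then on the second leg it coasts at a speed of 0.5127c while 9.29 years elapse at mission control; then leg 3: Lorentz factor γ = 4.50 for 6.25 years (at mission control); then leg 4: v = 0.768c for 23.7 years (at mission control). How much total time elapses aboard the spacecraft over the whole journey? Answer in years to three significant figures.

τ = 48.8 years

Leg 1: β = 0.607; γ = 1/√(1 − 0.607²) = 1/√0.6316 = 1.258; τ_1 = 30.5/1.258 = 24.24 years.
Leg 2: γ = 1/√(1 − 0.5127²) = 1/√0.7371 = 1.165; τ_2 = 9.29/1.165 = 7.976 years.
Leg 3: γ = 4.50; τ_3 = 6.25/4.500 = 1.389 years.
Leg 4: γ = 1/√(1 − 0.768²) = 1/√0.4102 = 1.561; τ_4 = 23.7/1.561 = 15.18 years.
Total: 24.24 + 7.976 + 1.389 + 15.18 years.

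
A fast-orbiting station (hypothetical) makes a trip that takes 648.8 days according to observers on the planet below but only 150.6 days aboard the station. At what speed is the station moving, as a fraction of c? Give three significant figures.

The proper time is measured aboard the station (both events occur at the station's location); Δt is measured on the planet below. γ = Δt/τ = 648.8/150.6 = 4.308.
β = √(1 − 1/γ²) = √(1 − 0.05388) = √0.9461

v = 0.973c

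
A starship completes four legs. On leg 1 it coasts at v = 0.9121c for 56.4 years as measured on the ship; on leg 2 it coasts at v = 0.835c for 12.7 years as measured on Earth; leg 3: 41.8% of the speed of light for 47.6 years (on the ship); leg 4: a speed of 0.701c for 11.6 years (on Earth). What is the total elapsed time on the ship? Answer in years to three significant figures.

Leg 1: 56.4 years is already measured on the ship.
Leg 2: γ = 1/√(1 − 0.835²) = 1/√0.3028 = 1.817; τ_2 = 12.7/1.817 = 6.988 years.
Leg 3: 47.6 years is already measured on the ship.
Leg 4: γ = 1/√(1 − 0.701²) = 1/√0.5086 = 1.402; τ_4 = 11.6/1.402 = 8.273 years.
Total: 56.40 + 6.988 + 47.60 + 8.273 years.

τ = 119 years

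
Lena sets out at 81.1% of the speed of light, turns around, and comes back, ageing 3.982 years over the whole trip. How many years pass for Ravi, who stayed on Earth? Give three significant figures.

Δt = 6.81 years

β = 0.811; γ = 1/√(1 − 0.811²) = 1/√0.3423 = 1.709
Earth-frame duration is the dilated interval: Δt = γτ = 1.709 × 3.982 years.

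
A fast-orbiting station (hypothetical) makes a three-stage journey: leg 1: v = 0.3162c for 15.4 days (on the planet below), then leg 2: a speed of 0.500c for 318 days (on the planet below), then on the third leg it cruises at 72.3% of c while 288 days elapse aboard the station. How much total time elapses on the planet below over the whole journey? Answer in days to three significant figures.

Δt = 750 days

Leg 1: 15.4 days is already measured on the planet below.
Leg 2: 318 days is already measured on the planet below.
Leg 3: β = 0.723; γ = 1/√(1 − 0.723²) = 1/√0.4773 = 1.447; Δt_3 = 1.447 × 288 = 416.9 days.
Total: 15.40 + 318.0 + 416.9 days.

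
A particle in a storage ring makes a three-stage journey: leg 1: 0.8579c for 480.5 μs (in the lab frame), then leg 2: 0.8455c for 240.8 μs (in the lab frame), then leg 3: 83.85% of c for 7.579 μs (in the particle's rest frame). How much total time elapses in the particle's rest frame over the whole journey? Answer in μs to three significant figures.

τ = 383 μs

Leg 1: γ = 1/√(1 − 0.8579²) = 1/√0.2640 = 1.946; τ_1 = 480.5/1.946 = 246.9 μs.
Leg 2: γ = 1/√(1 − 0.8455²) = 1/√0.2851 = 1.873; τ_2 = 240.8/1.873 = 128.6 μs.
Leg 3: 7.579 μs is already measured in the particle's rest frame.
Total: 246.9 + 128.6 + 7.579 μs.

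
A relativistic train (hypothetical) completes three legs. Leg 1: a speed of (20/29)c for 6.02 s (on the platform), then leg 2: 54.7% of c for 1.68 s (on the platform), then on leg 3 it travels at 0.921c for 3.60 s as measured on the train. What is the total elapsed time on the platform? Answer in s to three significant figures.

Δt = 16.9 s

Leg 1: 6.02 s is already measured on the platform.
Leg 2: 1.68 s is already measured on the platform.
Leg 3: γ = 1/√(1 − 0.921²) = 1/√0.1518 = 2.567; Δt_3 = 2.567 × 3.60 = 9.241 s.
Total: 6.020 + 1.680 + 9.241 s.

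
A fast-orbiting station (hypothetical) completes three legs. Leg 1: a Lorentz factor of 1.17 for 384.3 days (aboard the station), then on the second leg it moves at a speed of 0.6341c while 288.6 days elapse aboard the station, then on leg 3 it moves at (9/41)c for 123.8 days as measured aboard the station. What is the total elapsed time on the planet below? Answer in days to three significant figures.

Leg 1: γ = 1.17; Δt_1 = 1.170 × 384.3 = 449.6 days.
Leg 2: γ = 1/√(1 − 0.6341²) = 1/√0.5979 = 1.293; Δt_2 = 1.293 × 288.6 = 373.2 days.
Leg 3: γ = 1/√(1 − (9/41)²) = 41/40 = 1.025; Δt_3 = 1.025 × 123.8 = 126.9 days.
Total: 449.6 + 373.2 + 126.9 days.

Δt = 950 days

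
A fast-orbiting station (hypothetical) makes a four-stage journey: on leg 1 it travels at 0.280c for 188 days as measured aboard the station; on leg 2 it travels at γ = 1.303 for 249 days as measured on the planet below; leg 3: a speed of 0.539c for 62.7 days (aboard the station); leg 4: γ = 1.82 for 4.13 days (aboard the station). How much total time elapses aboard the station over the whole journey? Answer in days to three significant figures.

Leg 1: 188 days is already measured aboard the station.
Leg 2: γ = 1.303; τ_2 = 249/1.303 = 191.1 days.
Leg 3: 62.7 days is already measured aboard the station.
Leg 4: 4.13 days is already measured aboard the station.
Total: 188.0 + 191.1 + 62.70 + 4.130 days.

τ = 446 days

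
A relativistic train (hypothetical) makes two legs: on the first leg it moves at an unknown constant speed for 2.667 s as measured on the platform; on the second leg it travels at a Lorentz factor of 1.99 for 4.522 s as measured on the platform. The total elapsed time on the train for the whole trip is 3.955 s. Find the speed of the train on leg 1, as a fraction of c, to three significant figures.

β = 0.776

Leg 1: speed unknown; τ_1 = 2.667/γ_1.
Leg 2: γ = 1.99; τ_2 = 4.522/1.990 = 2.272 s.
Total proper time: τ_1 + 2.272 = 3.955, so τ_1 = 3.955 − 2.272 = 1.683 s.
γ_1 = 2.667/1.683 = 1.585; β = √(1 − 1/γ²) = √0.6020.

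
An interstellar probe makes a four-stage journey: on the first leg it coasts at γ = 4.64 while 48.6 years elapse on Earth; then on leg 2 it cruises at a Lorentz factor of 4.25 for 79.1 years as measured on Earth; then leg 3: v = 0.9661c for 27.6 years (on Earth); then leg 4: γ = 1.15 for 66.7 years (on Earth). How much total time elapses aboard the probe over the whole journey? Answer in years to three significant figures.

Leg 1: γ = 4.64; τ_1 = 48.6/4.640 = 10.47 years.
Leg 2: γ = 4.25; τ_2 = 79.1/4.250 = 18.61 years.
Leg 3: γ = 1/√(1 − 0.9661²) = 1/√0.06665 = 3.873; τ_3 = 27.6/3.873 = 7.125 years.
Leg 4: γ = 1.15; τ_4 = 66.7/1.150 = 58.00 years.
Total: 10.47 + 18.61 + 7.125 + 58.00 years.

τ = 94.2 years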